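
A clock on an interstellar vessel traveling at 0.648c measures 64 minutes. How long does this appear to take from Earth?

Proper time Δt₀ = 64 minutes
γ = 1/√(1 - 0.648²) = 1.313
Δt = γΔt₀ = 1.313 × 64 = 84.03 minutes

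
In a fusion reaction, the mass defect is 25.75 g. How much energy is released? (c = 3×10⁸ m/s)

Convert mass defect: Δm = 25.75 g = 0.02575 kg
E = Δm·c² = 0.02575 × (3×10⁸)²
= 0.02575 × 9×10¹⁶ = 2.318×10¹⁵ J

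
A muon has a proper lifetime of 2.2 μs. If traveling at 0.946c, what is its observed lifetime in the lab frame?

Proper lifetime τ₀ = 2.2 μs
γ = 1/√(1 - 0.946²) = 3.085
τ = γτ₀ = 3.085 × 2.2 μs = 6.787 μs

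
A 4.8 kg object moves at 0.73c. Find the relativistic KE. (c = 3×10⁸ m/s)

γ = 1/√(1 - 0.73²) = 1.4632
γ - 1 = 0.4632
KE = (γ-1)mc² = 0.4632 × 4.8 × (3×10⁸)² = 2.001×10¹⁷ J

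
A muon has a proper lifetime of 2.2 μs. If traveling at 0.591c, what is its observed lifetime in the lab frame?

Proper lifetime τ₀ = 2.2 μs
γ = 1/√(1 - 0.591²) = 1.2397
τ = γτ₀ = 1.2397 × 2.2 μs = 2.727 μs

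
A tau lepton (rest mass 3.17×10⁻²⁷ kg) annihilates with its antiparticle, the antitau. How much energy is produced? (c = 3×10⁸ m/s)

Both particles have the same rest mass, so total mass = 2m
E = 2m·c² = 2 × 3.17×10⁻²⁷ × (3×10⁸)²
= 2 × 3.17×10⁻²⁷ × 9×10¹⁶
= 5.706×10⁻¹⁰ J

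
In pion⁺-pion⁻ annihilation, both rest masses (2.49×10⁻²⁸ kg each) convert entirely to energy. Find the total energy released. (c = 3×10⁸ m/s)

Both particles have the same rest mass, so total mass = 2m
E = 2m·c² = 2 × 2.49×10⁻²⁸ × (3×10⁸)²
= 2 × 2.49×10⁻²⁸ × 9×10¹⁶
= 4.482×10⁻¹¹ J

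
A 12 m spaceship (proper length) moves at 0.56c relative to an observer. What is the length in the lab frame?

Proper length L₀ = 12 m
γ = 1/√(1 - 0.56²) = 1.207
L = L₀/γ = 12/1.207 = 9.942 m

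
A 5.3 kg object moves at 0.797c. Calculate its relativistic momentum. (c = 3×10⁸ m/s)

γ = 1/√(1 - 0.797²) = 1.6557
v = 0.797 × 3×10⁸ = 2.391×10⁸ m/s
p = γmv = 1.6557 × 5.3 × 2.391×10⁸ = 2.098×10⁹ kg·m/s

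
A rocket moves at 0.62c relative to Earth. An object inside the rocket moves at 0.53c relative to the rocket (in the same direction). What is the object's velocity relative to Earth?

u = (u' + v)/(1 + u'v/c²)
Numerator: 0.53 + 0.62 = 1.15
Denominator: 1 + 0.3286 = 1.3286
u = 1.15/1.3286 = 0.8656c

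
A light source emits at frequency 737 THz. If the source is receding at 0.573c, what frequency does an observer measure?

β = v/c = 0.573
(1-β)/(1+β) = 0.427/1.573 = 0.27146
Doppler factor = √(0.27146) = 0.5210
f_obs = 737 × 0.5210 = 384.0 THz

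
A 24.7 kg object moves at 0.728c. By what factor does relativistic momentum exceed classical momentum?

p_rel = γmv, p_class = mv
Ratio = γ = 1/√(1 - 0.728²) = 1.459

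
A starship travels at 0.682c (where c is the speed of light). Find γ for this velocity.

v/c = 0.682, so (v/c)² = 0.465124
1 - (v/c)² = 0.534876
γ = 1/√(0.534876) = 1.367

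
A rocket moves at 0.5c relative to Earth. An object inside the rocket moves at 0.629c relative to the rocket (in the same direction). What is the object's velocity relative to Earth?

u = (u' + v)/(1 + u'v/c²)
Numerator: 0.629 + 0.5 = 1.129
Denominator: 1 + 0.3145 = 1.3145
u = 1.129/1.3145 = 0.8589c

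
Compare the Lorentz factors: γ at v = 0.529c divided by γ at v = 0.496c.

γ₁ = 1/√(1 - 0.529²) = 1.178
γ₂ = 1/√(1 - 0.496²) = 1.152
γ₁/γ₂ = 1.178/1.152 = 1.023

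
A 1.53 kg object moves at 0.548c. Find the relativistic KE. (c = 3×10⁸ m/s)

γ = 1/√(1 - 0.548²) = 1.1955
γ - 1 = 0.1955
KE = (γ-1)mc² = 0.1955 × 1.53 × (3×10⁸)² = 2.692×10¹⁶ J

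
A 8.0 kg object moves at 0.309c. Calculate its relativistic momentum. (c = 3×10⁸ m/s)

γ = 1/√(1 - 0.309²) = 1.0515
v = 0.309 × 3×10⁸ = 9.270×10⁷ m/s
p = γmv = 1.0515 × 8.0 × 9.270×10⁷ = 7.798×10⁸ kg·m/s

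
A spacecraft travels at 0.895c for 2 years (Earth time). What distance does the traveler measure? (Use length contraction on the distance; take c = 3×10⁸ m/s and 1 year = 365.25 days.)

Earth distance: d = v × t = 0.895c × 2 yr = 1.6946×10¹⁶ m
γ = 2.2418
d' = d/γ = 1.6946×10¹⁶/2.2418 = 7.559×10¹⁵ m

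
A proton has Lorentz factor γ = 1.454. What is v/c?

From γ = 1/√(1 - v²/c²):
1/γ² = 1/1.454² = 0.4730
v²/c² = 1 - 0.4730 = 0.5270
v/c = √(0.5270) = 0.7259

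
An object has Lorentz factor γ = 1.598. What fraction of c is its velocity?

From γ = 1/√(1 - v²/c²):
1/γ² = 1/1.598² = 0.3916
v²/c² = 1 - 0.3916 = 0.6084
v/c = √(0.6084) = 0.7800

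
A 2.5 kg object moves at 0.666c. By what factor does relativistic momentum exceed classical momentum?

p_rel = γmv, p_class = mv
Ratio = γ = 1/√(1 - 0.666²) = 1.341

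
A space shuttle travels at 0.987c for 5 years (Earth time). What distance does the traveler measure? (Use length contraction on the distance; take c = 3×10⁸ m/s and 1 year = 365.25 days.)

Earth distance: d = v × t = 0.987c × 5 yr = 4.672×10¹⁶ m
γ = 6.222
d' = d/γ = 4.672×10¹⁶/6.222 = 7.509×10¹⁵ m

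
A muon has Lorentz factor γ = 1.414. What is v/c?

From γ = 1/√(1 - v²/c²):
1/γ² = 1/1.414² = 0.5002
v²/c² = 1 - 0.5002 = 0.4998
v/c = √(0.4998) = 0.7070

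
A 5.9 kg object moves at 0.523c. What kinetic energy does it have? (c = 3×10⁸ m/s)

γ = 1/√(1 - 0.523²) = 1.17325
γ - 1 = 0.17325
KE = (γ-1)mc² = 0.17325 × 5.9 × (3×10⁸)² = 9.200×10¹⁶ J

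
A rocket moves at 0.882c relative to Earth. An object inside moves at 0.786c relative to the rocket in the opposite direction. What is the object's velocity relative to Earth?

Object's velocity in rocket frame is u' = -0.786c
u = (u' + v)/(1 + u'v/c²) = (v - 0.786)/(1 - 0.786·v/c²)
Numerator: 0.882 - 0.786 = 0.096
Denominator: 1 - 0.693252 = 0.306748
u = 0.096/0.306748 = 0.3130c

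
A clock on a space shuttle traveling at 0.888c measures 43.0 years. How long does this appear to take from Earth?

Proper time Δt₀ = 43.0 years
γ = 1/√(1 - 0.888²) = 2.1747
Δt = γΔt₀ = 2.1747 × 43.0 = 93.51 years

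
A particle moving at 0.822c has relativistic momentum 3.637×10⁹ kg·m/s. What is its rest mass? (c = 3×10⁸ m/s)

γ = 1/√(1 - 0.822²) = 1.756
v = 0.822 × 3×10⁸ = 2.466×10⁸ m/s
m = p/(γv) = 3.637×10⁹/(1.756 × 2.466×10⁸) = 8.399 kg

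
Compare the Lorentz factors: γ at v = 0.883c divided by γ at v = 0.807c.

γ₁ = 1/√(1 - 0.883²) = 2.1305
γ₂ = 1/√(1 - 0.807²) = 1.6933
γ₁/γ₂ = 2.1305/1.6933 = 1.258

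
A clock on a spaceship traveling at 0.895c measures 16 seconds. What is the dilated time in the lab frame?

Proper time Δt₀ = 16 seconds
γ = 1/√(1 - 0.895²) = 2.242
Δt = γΔt₀ = 2.242 × 16 = 35.87 seconds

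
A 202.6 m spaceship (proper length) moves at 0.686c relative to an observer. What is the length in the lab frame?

Proper length L₀ = 202.6 m
γ = 1/√(1 - 0.686²) = 1.3744
L = L₀/γ = 202.6/1.3744 = 147.4 m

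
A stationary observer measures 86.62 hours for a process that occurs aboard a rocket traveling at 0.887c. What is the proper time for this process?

Dilated time Δt = 86.62 hours
γ = 1/√(1 - 0.887²) = 2.1656
Δt₀ = Δt/γ = 86.62/2.1656 = 40.00 hours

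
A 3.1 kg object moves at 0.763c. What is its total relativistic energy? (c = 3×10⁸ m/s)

γ = 1/√(1 - 0.763²) = 1.547
mc² = 3.1 × (3×10⁸)² = 2.790×10¹⁷ J
E = γmc² = 1.547 × 2.790×10¹⁷ = 4.316×10¹⁷ J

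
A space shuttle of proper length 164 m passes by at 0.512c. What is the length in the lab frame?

Proper length L₀ = 164 m
γ = 1/√(1 - 0.512²) = 1.164
L = L₀/γ = 164/1.164 = 140.9 m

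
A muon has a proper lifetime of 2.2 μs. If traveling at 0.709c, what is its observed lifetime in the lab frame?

Proper lifetime τ₀ = 2.2 μs
γ = 1/√(1 - 0.709²) = 1.418
τ = γτ₀ = 1.418 × 2.2 μs = 3.120 μs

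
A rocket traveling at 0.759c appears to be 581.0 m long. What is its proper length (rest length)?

Contracted length L = 581.0 m
γ = 1/√(1 - 0.759²) = 1.53588
L₀ = γL = 1.53588 × 581.0 = 892.3 m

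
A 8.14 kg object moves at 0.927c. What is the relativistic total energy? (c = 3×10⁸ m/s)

γ = 1/√(1 - 0.927²) = 2.666
mc² = 8.14 × (3×10⁸)² = 7.326×10¹⁷ J
E = γmc² = 2.666 × 7.326×10¹⁷ = 1.953×10¹⁸ J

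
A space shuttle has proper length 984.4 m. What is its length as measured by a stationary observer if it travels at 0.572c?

Proper length L₀ = 984.4 m
γ = 1/√(1 - 0.572²) = 1.219
L = L₀/γ = 984.4/1.219 = 807.5 m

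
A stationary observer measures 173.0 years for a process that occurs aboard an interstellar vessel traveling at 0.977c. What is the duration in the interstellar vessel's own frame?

Dilated time Δt = 173.0 years
γ = 1/√(1 - 0.977²) = 4.690
Δt₀ = Δt/γ = 173.0/4.690 = 36.89 years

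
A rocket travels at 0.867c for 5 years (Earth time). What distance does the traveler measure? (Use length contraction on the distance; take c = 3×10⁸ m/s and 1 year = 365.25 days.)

Earth distance: d = v × t = 0.867c × 5 yr = 4.104×10¹⁶ m
γ = 2.007
d' = d/γ = 4.104×10¹⁶/2.007 = 2.045×10¹⁶ m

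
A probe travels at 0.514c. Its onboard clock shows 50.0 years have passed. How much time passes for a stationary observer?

Proper time Δt₀ = 50.0 years
γ = 1/√(1 - 0.514²) = 1.1658
Δt = γΔt₀ = 1.1658 × 50.0 = 58.29 years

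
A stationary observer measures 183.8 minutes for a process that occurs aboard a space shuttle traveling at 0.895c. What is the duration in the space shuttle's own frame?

Dilated time Δt = 183.8 minutes
γ = 1/√(1 - 0.895²) = 2.2418
Δt₀ = Δt/γ = 183.8/2.2418 = 81.99 minutes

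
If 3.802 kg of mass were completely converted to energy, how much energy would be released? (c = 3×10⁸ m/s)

Using E = mc²:
c² = (3×10⁸)² = 9×10¹⁶ m²/s²
E = 3.802 × 9×10¹⁶ = 3.422×10¹⁷ J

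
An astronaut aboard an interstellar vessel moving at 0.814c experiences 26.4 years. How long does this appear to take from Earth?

Proper time Δt₀ = 26.4 years
γ = 1/√(1 - 0.814²) = 1.7216
Δt = γΔt₀ = 1.7216 × 26.4 = 45.45 years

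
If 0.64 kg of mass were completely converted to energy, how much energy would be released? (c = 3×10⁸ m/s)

Using E = mc²:
c² = (3×10⁸)² = 9×10¹⁶ m²/s²
E = 0.64 × 9×10¹⁶ = 5.760×10¹⁶ J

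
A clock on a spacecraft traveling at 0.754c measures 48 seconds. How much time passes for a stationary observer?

Proper time Δt₀ = 48 seconds
γ = 1/√(1 - 0.754²) = 1.52236
Δt = γΔt₀ = 1.52236 × 48 = 73.07 seconds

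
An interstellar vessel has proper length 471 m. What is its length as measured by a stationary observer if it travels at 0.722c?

Proper length L₀ = 471 m
γ = 1/√(1 - 0.722²) = 1.4453
L = L₀/γ = 471/1.4453 = 325.9 m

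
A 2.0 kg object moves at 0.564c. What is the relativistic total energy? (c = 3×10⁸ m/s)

γ = 1/√(1 - 0.564²) = 1.211
mc² = 2.0 × (3×10⁸)² = 1.800×10¹⁷ J
E = γmc² = 1.211 × 1.800×10¹⁷ = 2.180×10¹⁷ J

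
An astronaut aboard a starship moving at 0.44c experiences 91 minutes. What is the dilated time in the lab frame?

Proper time Δt₀ = 91 minutes
γ = 1/√(1 - 0.44²) = 1.1136
Δt = γΔt₀ = 1.1136 × 91 = 101.3 minutes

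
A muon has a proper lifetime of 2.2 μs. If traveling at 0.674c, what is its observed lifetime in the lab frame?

Proper lifetime τ₀ = 2.2 μs
γ = 1/√(1 - 0.674²) = 1.3537
τ = γτ₀ = 1.3537 × 2.2 μs = 2.978 μs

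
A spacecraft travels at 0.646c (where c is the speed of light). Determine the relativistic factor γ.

v/c = 0.646, so (v/c)² = 0.417316
1 - (v/c)² = 0.582684
γ = 1/√(0.582684) = 1.310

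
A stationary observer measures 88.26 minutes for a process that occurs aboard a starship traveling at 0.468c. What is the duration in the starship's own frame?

Dilated time Δt = 88.26 minutes
γ = 1/√(1 - 0.468²) = 1.1316
Δt₀ = Δt/γ = 88.26/1.1316 = 78.00 minutes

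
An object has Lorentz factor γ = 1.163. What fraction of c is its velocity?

From γ = 1/√(1 - v²/c²):
1/γ² = 1/1.163² = 0.7393
v²/c² = 1 - 0.7393 = 0.2607
v/c = √(0.2607) = 0.5106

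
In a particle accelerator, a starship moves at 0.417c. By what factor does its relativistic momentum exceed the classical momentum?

p_rel = γmv, p_class = mv
Ratio = γ = 1/√(1 - 0.417²)
= 1/√(0.826111) = 1.100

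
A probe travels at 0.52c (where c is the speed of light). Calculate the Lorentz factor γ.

v/c = 0.52, so (v/c)² = 0.2704
1 - (v/c)² = 0.7296
γ = 1/√(0.7296) = 1.171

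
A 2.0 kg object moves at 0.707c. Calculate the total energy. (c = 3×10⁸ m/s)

γ = 1/√(1 - 0.707²) = 1.414
mc² = 2.0 × (3×10⁸)² = 1.800×10¹⁷ J
E = γmc² = 1.414 × 1.800×10¹⁷ = 2.545×10¹⁷ J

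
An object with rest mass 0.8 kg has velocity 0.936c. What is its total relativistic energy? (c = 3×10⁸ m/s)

γ = 1/√(1 - 0.936²) = 2.8409
mc² = 0.8 × (3×10⁸)² = 7.200×10¹⁶ J
E = γmc² = 2.8409 × 7.200×10¹⁶ = 2.045×10¹⁷ J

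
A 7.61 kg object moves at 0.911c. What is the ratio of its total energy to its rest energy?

E = γmc², E₀ = mc²
E/E₀ = γ = 1/√(1 - 0.911²) = 2.425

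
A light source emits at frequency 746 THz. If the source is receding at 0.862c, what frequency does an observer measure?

β = v/c = 0.862
(1-β)/(1+β) = 0.138/1.862 = 0.07411
Doppler factor = √(0.07411) = 0.2722
f_obs = 746 × 0.2722 = 203.1 THz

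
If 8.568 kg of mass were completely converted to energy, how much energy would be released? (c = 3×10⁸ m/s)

Using E = mc²:
c² = (3×10⁸)² = 9×10¹⁶ m²/s²
E = 8.568 × 9×10¹⁶ = 7.711×10¹⁷ J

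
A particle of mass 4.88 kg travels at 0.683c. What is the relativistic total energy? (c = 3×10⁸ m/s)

γ = 1/√(1 - 0.683²) = 1.369
mc² = 4.88 × (3×10⁸)² = 4.392×10¹⁷ J
E = γmc² = 1.369 × 4.392×10¹⁷ = 6.013×10¹⁷ J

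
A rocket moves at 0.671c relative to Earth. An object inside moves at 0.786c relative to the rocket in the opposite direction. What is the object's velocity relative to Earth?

Object's velocity in rocket frame is u' = -0.786c
u = (u' + v)/(1 + u'v/c²) = (v - 0.786)/(1 - 0.786·v/c²)
Numerator: 0.671 - 0.786 = -0.115
Denominator: 1 - 0.527406 = 0.472594
u = -0.115/0.472594 = -0.2433c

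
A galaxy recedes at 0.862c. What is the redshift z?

β = 0.862
(1+β)/(1-β) = 1.862/0.138 = 13.49
√(13.49) = 3.673
z = 3.673 - 1 = 2.673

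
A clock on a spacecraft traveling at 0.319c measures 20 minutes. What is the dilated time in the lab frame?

Proper time Δt₀ = 20 minutes
γ = 1/√(1 - 0.319²) = 1.055
Δt = γΔt₀ = 1.055 × 20 = 21.10 minutes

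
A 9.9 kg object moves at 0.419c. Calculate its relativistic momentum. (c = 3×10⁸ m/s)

γ = 1/√(1 - 0.419²) = 1.10134
v = 0.419 × 3×10⁸ = 1.257×10⁸ m/s
p = γmv = 1.10134 × 9.9 × 1.257×10⁸ = 1.371×10⁹ kg·m/s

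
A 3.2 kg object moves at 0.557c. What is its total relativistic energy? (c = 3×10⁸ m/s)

γ = 1/√(1 - 0.557²) = 1.204
mc² = 3.2 × (3×10⁸)² = 2.880×10¹⁷ J
E = γmc² = 1.204 × 2.880×10¹⁷ = 3.468×10¹⁷ J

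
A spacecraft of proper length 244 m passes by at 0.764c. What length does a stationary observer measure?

Proper length L₀ = 244 m
γ = 1/√(1 - 0.764²) = 1.550
L = L₀/γ = 244/1.550 = 157.4 m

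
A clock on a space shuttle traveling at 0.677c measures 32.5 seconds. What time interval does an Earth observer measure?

Proper time Δt₀ = 32.5 seconds
γ = 1/√(1 - 0.677²) = 1.3587
Δt = γΔt₀ = 1.3587 × 32.5 = 44.16 seconds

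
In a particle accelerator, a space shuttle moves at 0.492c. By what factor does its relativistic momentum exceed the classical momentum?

p_rel = γmv, p_class = mv
Ratio = γ = 1/√(1 - 0.492²)
= 1/√(0.757936) = 1.149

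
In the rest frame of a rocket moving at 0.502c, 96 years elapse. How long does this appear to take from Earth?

Proper time Δt₀ = 96 years
γ = 1/√(1 - 0.502²) = 1.156
Δt = γΔt₀ = 1.156 × 96 = 111.0 years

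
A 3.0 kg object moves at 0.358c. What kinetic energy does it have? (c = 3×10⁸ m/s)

γ = 1/√(1 - 0.358²) = 1.070983
γ - 1 = 0.070983
KE = (γ-1)mc² = 0.070983 × 3.0 × (3×10⁸)² = 1.917×10¹⁶ J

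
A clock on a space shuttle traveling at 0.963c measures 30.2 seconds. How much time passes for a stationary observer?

Proper time Δt₀ = 30.2 seconds
γ = 1/√(1 - 0.963²) = 3.711
Δt = γΔt₀ = 3.711 × 30.2 = 112.1 seconds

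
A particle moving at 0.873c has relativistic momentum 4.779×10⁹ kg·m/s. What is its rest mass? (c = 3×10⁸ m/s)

γ = 1/√(1 - 0.873²) = 2.05036
v = 0.873 × 3×10⁸ = 2.619×10⁸ m/s
m = p/(γv) = 4.779×10⁹/(2.05036 × 2.619×10⁸) = 8.900 kg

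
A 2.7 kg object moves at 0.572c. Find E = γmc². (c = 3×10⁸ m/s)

γ = 1/√(1 - 0.572²) = 1.219
mc² = 2.7 × (3×10⁸)² = 2.430×10¹⁷ J
E = γmc² = 1.219 × 2.430×10¹⁷ = 2.962×10¹⁷ J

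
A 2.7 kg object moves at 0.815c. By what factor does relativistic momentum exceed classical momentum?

p_rel = γmv, p_class = mv
Ratio = γ = 1/√(1 - 0.815²) = 1.726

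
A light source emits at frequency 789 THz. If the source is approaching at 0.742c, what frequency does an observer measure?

β = v/c = 0.742
(1+β)/(1-β) = 1.742/0.258 = 6.752
Doppler factor = √(6.752) = 2.598
f_obs = 789 × 2.598 = 2050 THz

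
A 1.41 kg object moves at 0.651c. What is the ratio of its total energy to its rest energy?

E = γmc², E₀ = mc²
E/E₀ = γ = 1/√(1 - 0.651²) = 1.317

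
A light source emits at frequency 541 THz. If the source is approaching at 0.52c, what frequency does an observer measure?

β = v/c = 0.52
(1+β)/(1-β) = 1.52/0.48 = 3.1667
Doppler factor = √(3.1667) = 1.7795
f_obs = 541 × 1.7795 = 962.7 THz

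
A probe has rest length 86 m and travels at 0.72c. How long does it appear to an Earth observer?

Proper length L₀ = 86 m
γ = 1/√(1 - 0.72²) = 1.441
L = L₀/γ = 86/1.441 = 59.68 m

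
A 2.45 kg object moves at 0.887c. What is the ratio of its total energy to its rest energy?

E = γmc², E₀ = mc²
E/E₀ = γ = 1/√(1 - 0.887²) = 2.166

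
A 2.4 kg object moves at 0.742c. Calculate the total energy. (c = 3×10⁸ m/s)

γ = 1/√(1 - 0.742²) = 1.4916
mc² = 2.4 × (3×10⁸)² = 2.160×10¹⁷ J
E = γmc² = 1.4916 × 2.160×10¹⁷ = 3.222×10¹⁷ J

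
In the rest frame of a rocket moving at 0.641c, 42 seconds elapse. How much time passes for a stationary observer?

Proper time Δt₀ = 42 seconds
γ = 1/√(1 - 0.641²) = 1.3029
Δt = γΔt₀ = 1.3029 × 42 = 54.72 seconds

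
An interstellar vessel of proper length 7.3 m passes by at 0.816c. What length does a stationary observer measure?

Proper length L₀ = 7.3 m
γ = 1/√(1 - 0.816²) = 1.730
L = L₀/γ = 7.3/1.730 = 4.220 m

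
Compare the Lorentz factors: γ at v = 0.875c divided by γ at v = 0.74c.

γ₁ = 1/√(1 - 0.875²) = 2.066
γ₂ = 1/√(1 - 0.74²) = 1.487
γ₁/γ₂ = 2.066/1.487 = 1.389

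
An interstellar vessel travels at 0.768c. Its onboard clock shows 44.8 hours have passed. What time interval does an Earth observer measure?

Proper time Δt₀ = 44.8 hours
γ = 1/√(1 - 0.768²) = 1.5614
Δt = γΔt₀ = 1.5614 × 44.8 = 69.95 hours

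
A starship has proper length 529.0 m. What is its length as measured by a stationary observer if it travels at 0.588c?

Proper length L₀ = 529.0 m
γ = 1/√(1 - 0.588²) = 1.2363
L = L₀/γ = 529.0/1.2363 = 427.9 m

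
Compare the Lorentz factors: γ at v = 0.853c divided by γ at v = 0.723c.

γ₁ = 1/√(1 - 0.853²) = 1.916
γ₂ = 1/√(1 - 0.723²) = 1.447
γ₁/γ₂ = 1.916/1.447 = 1.324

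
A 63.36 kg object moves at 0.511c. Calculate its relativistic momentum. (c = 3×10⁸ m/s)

γ = 1/√(1 - 0.511²) = 1.163
v = 0.511 × 3×10⁸ = 1.533×10⁸ m/s
p = γmv = 1.163 × 63.36 × 1.533×10⁸ = 1.130×10¹⁰ kg·m/s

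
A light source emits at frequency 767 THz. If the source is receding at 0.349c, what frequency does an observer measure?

β = v/c = 0.349
(1-β)/(1+β) = 0.651/1.349 = 0.4826
Doppler factor = √(0.4826) = 0.6947
f_obs = 767 × 0.6947 = 532.8 THz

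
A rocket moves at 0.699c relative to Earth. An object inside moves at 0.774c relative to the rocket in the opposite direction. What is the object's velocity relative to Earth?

Object's velocity in rocket frame is u' = -0.774c
u = (u' + v)/(1 + u'v/c²) = (v - 0.774)/(1 - 0.774·v/c²)
Numerator: 0.699 - 0.774 = -0.075
Denominator: 1 - 0.541026 = 0.458974
u = -0.075/0.458974 = -0.1634c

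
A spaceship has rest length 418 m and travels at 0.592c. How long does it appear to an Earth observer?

Proper length L₀ = 418 m
γ = 1/√(1 - 0.592²) = 1.2408
L = L₀/γ = 418/1.2408 = 336.9 m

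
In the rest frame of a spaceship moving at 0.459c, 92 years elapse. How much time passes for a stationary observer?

Proper time Δt₀ = 92 years
γ = 1/√(1 - 0.459²) = 1.126
Δt = γΔt₀ = 1.126 × 92 = 103.6 years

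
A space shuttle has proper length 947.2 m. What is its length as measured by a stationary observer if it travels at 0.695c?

Proper length L₀ = 947.2 m
γ = 1/√(1 - 0.695²) = 1.3908
L = L₀/γ = 947.2/1.3908 = 681.0 m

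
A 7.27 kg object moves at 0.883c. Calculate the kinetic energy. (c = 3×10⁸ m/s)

γ = 1/√(1 - 0.883²) = 2.1305
γ - 1 = 1.1305
KE = (γ-1)mc² = 1.1305 × 7.27 × (3×10⁸)² = 7.397×10¹⁷ J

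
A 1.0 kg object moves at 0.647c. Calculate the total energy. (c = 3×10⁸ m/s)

γ = 1/√(1 - 0.647²) = 1.311
mc² = 1.0 × (3×10⁸)² = 9.000×10¹⁶ J
E = γmc² = 1.311 × 9.000×10¹⁶ = 1.180×10¹⁷ J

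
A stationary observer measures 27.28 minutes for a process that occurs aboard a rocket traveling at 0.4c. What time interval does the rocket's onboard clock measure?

Dilated time Δt = 27.28 minutes
γ = 1/√(1 - 0.4²) = 1.091
Δt₀ = Δt/γ = 27.28/1.091 = 25.00 minutes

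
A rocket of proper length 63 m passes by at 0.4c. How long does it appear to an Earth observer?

Proper length L₀ = 63 m
γ = 1/√(1 - 0.4²) = 1.0911
L = L₀/γ = 63/1.0911 = 57.74 m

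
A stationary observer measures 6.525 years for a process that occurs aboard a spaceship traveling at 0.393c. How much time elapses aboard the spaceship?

Dilated time Δt = 6.525 years
γ = 1/√(1 - 0.393²) = 1.0875
Δt₀ = Δt/γ = 6.525/1.0875 = 6.000 years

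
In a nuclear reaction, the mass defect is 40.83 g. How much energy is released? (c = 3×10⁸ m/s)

Convert mass defect: Δm = 40.83 g = 0.04083 kg
E = Δm·c² = 0.04083 × (3×10⁸)²
= 0.04083 × 9×10¹⁶ = 3.675×10¹⁵ J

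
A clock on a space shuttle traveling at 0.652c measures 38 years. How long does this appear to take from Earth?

Proper time Δt₀ = 38 years
γ = 1/√(1 - 0.652²) = 1.319
Δt = γΔt₀ = 1.319 × 38 = 50.12 years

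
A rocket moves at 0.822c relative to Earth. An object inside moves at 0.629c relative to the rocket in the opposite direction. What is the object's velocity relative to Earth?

Object's velocity in rocket frame is u' = -0.629c
u = (u' + v)/(1 + u'v/c²) = (v - 0.629)/(1 - 0.629·v/c²)
Numerator: 0.822 - 0.629 = 0.193
Denominator: 1 - 0.517038 = 0.482962
u = 0.193/0.482962 = 0.3996c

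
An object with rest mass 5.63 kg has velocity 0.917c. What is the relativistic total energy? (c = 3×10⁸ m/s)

γ = 1/√(1 - 0.917²) = 2.507
mc² = 5.63 × (3×10⁸)² = 5.067×10¹⁷ J
E = γmc² = 2.507 × 5.067×10¹⁷ = 1.270×10¹⁸ J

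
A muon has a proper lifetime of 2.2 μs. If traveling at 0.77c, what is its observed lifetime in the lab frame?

Proper lifetime τ₀ = 2.2 μs
γ = 1/√(1 - 0.77²) = 1.5673
τ = γτ₀ = 1.5673 × 2.2 μs = 3.448 μs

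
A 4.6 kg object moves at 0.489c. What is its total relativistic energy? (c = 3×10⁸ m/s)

γ = 1/√(1 - 0.489²) = 1.1464
mc² = 4.6 × (3×10⁸)² = 4.140×10¹⁷ J
E = γmc² = 1.1464 × 4.140×10¹⁷ = 4.746×10¹⁷ J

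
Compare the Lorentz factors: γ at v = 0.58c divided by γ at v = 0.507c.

γ₁ = 1/√(1 - 0.58²) = 1.2276
γ₂ = 1/√(1 - 0.507²) = 1.1602
γ₁/γ₂ = 1.2276/1.1602 = 1.058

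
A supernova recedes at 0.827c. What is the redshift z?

β = 0.827
(1+β)/(1-β) = 1.827/0.173 = 10.56
√(10.56) = 3.250
z = 3.250 - 1 = 2.250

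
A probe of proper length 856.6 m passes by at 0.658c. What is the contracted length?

Proper length L₀ = 856.6 m
γ = 1/√(1 - 0.658²) = 1.328
L = L₀/γ = 856.6/1.328 = 645.0 m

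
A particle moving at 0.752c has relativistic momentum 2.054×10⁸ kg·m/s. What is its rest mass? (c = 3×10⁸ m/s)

γ = 1/√(1 - 0.752²) = 1.5171
v = 0.752 × 3×10⁸ = 2.256×10⁸ m/s
m = p/(γv) = 2.054×10⁸/(1.5171 × 2.256×10⁸) = 0.6001 kg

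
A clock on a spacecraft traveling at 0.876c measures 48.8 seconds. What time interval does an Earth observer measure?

Proper time Δt₀ = 48.8 seconds
γ = 1/√(1 - 0.876²) = 2.073
Δt = γΔt₀ = 2.073 × 48.8 = 101.2 seconds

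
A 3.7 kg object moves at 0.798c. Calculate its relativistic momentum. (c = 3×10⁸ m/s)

γ = 1/√(1 - 0.798²) = 1.659
v = 0.798 × 3×10⁸ = 2.394×10⁸ m/s
p = γmv = 1.659 × 3.7 × 2.394×10⁸ = 1.470×10⁹ kg·m/s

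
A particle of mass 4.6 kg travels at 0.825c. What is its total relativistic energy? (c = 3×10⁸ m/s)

γ = 1/√(1 - 0.825²) = 1.7695
mc² = 4.6 × (3×10⁸)² = 4.140×10¹⁷ J
E = γmc² = 1.7695 × 4.140×10¹⁷ = 7.326×10¹⁷ J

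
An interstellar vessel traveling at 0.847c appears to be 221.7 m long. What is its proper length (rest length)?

Contracted length L = 221.7 m
γ = 1/√(1 - 0.847²) = 1.881
L₀ = γL = 1.881 × 221.7 = 417.0 m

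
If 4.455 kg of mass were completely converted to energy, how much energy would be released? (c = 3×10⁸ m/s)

Using E = mc²:
c² = (3×10⁸)² = 9×10¹⁶ m²/s²
E = 4.455 × 9×10¹⁶ = 4.010×10¹⁷ J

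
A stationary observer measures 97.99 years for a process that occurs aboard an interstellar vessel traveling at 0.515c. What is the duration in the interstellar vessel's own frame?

Dilated time Δt = 97.99 years
γ = 1/√(1 - 0.515²) = 1.1666
Δt₀ = Δt/γ = 97.99/1.1666 = 84.00 years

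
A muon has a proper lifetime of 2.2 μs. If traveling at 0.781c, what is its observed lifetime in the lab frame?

Proper lifetime τ₀ = 2.2 μs
γ = 1/√(1 - 0.781²) = 1.6012
τ = γτ₀ = 1.6012 × 2.2 μs = 3.523 μs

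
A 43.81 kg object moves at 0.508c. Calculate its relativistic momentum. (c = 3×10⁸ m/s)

γ = 1/√(1 - 0.508²) = 1.16096
v = 0.508 × 3×10⁸ = 1.524×10⁸ m/s
p = γmv = 1.16096 × 43.81 × 1.524×10⁸ = 7.751×10⁹ kg·m/s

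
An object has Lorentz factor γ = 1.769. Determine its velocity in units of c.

From γ = 1/√(1 - v²/c²):
1/γ² = 1/1.769² = 0.3196
v²/c² = 1 - 0.3196 = 0.6804
v/c = √(0.6804) = 0.8249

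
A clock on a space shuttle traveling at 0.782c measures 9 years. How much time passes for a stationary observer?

Proper time Δt₀ = 9 years
γ = 1/√(1 - 0.782²) = 1.604
Δt = γΔt₀ = 1.604 × 9 = 14.44 years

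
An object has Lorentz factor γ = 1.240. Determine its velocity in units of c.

From γ = 1/√(1 - v²/c²):
1/γ² = 1/1.240² = 0.6504
v²/c² = 1 - 0.6504 = 0.3496
v/c = √(0.3496) = 0.5913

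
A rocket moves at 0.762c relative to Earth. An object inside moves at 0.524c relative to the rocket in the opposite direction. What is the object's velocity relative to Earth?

Object's velocity in rocket frame is u' = -0.524c
u = (u' + v)/(1 + u'v/c²) = (v - 0.524)/(1 - 0.524·v/c²)
Numerator: 0.762 - 0.524 = 0.238
Denominator: 1 - 0.399288 = 0.600712
u = 0.238/0.600712 = 0.3962c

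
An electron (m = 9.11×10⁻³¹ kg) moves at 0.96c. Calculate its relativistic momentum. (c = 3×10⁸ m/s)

γ = 1/√(1 - 0.96²) = 3.5714
v = 0.96 × 3×10⁸ = 2.880×10⁸ m/s
p = γmv = 3.5714 × 9.11×10⁻³¹ × 2.880×10⁸ = 9.370×10⁻²² kg·m/s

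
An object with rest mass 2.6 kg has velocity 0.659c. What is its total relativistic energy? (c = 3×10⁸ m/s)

γ = 1/√(1 - 0.659²) = 1.3295
mc² = 2.6 × (3×10⁸)² = 2.340×10¹⁷ J
E = γmc² = 1.3295 × 2.340×10¹⁷ = 3.111×10¹⁷ J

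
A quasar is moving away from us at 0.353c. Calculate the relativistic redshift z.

β = 0.353
(1+β)/(1-β) = 1.353/0.647 = 2.0912
√(2.0912) = 1.4461
z = 1.4461 - 1 = 0.4461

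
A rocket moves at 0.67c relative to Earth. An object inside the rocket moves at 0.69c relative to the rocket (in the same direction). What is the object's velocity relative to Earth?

u = (u' + v)/(1 + u'v/c²)
Numerator: 0.69 + 0.67 = 1.36
Denominator: 1 + 0.4623 = 1.4623
u = 1.36/1.4623 = 0.9300c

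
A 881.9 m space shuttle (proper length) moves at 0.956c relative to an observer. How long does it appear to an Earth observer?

Proper length L₀ = 881.9 m
γ = 1/√(1 - 0.956²) = 3.409
L = L₀/γ = 881.9/3.409 = 258.7 m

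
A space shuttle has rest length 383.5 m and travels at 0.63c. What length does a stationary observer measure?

Proper length L₀ = 383.5 m
γ = 1/√(1 - 0.63²) = 1.2877
L = L₀/γ = 383.5/1.2877 = 297.8 m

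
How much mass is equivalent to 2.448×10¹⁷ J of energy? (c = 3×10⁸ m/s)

From E = mc², we get m = E/c²
c² = (3×10⁸)² = 9×10¹⁶ m²/s²
m = 2.448×10¹⁷ / 9×10¹⁶ = 2.720 kg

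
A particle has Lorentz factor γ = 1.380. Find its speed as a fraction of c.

From γ = 1/√(1 - v²/c²):
1/γ² = 1/1.380² = 0.5251
v²/c² = 1 - 0.5251 = 0.4749
v/c = √(0.4749) = 0.6891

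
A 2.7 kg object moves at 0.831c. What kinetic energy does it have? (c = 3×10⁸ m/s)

γ = 1/√(1 - 0.831²) = 1.7977
γ - 1 = 0.7977
KE = (γ-1)mc² = 0.7977 × 2.7 × (3×10⁸)² = 1.938×10¹⁷ J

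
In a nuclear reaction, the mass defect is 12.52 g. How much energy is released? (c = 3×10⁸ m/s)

Convert mass defect: Δm = 12.52 g = 0.01252 kg
E = Δm·c² = 0.01252 × (3×10⁸)²
= 0.01252 × 9×10¹⁶ = 1.127×10¹⁵ J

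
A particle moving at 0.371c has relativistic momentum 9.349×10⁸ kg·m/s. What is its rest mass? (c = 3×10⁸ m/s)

γ = 1/√(1 - 0.371²) = 1.0769
v = 0.371 × 3×10⁸ = 1.113×10⁸ m/s
m = p/(γv) = 9.349×10⁸/(1.0769 × 1.113×10⁸) = 7.800 kg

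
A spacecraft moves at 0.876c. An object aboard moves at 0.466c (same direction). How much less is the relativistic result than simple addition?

Classical: u' + v = 0.466 + 0.876 = 1.342c
Relativistic: u = (0.466 + 0.876)/(1 + 0.408216) = 1.342/1.408216 = 0.9530c
Difference: 1.342 - 0.9530 = 0.3890c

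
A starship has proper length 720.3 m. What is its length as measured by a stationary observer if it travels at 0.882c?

Proper length L₀ = 720.3 m
γ = 1/√(1 - 0.882²) = 2.122
L = L₀/γ = 720.3/2.122 = 339.4 m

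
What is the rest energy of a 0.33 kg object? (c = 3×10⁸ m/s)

c² = (3×10⁸)² = 9.000×10¹⁶ m²/s²
E₀ = mc² = 0.33 × 9.000×10¹⁶ = 2.970×10¹⁶ J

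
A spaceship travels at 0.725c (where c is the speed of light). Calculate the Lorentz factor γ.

v/c = 0.725, so (v/c)² = 0.525625
1 - (v/c)² = 0.474375
γ = 1/√(0.474375) = 1.452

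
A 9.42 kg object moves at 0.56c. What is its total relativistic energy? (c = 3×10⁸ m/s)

γ = 1/√(1 - 0.56²) = 1.207
mc² = 9.42 × (3×10⁸)² = 8.478×10¹⁷ J
E = γmc² = 1.207 × 8.478×10¹⁷ = 1.023×10¹⁸ J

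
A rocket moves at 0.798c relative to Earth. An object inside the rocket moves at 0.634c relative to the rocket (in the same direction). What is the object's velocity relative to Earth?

u = (u' + v)/(1 + u'v/c²)
Numerator: 0.634 + 0.798 = 1.432
Denominator: 1 + 0.505932 = 1.505932
u = 1.432/1.505932 = 0.9509c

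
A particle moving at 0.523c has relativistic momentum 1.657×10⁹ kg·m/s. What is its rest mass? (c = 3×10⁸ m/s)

γ = 1/√(1 - 0.523²) = 1.1733
v = 0.523 × 3×10⁸ = 1.569×10⁸ m/s
m = p/(γv) = 1.657×10⁹/(1.1733 × 1.569×10⁸) = 9.001 kg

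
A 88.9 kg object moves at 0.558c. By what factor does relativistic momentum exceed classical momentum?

p_rel = γmv, p_class = mv
Ratio = γ = 1/√(1 - 0.558²) = 1.205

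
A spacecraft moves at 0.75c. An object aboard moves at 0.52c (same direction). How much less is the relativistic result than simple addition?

Classical: u' + v = 0.52 + 0.75 = 1.27c
Relativistic: u = (0.52 + 0.75)/(1 + 0.39) = 1.27/1.39 = 0.9137c
Difference: 1.27 - 0.9137 = 0.3563c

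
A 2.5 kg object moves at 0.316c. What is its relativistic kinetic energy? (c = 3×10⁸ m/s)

γ = 1/√(1 - 0.316²) = 1.05401
γ - 1 = 0.05401
KE = (γ-1)mc² = 0.05401 × 2.5 × (3×10⁸)² = 1.215×10¹⁶ J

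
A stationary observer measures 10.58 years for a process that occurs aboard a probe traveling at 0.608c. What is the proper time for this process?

Dilated time Δt = 10.58 years
γ = 1/√(1 - 0.608²) = 1.2595
Δt₀ = Δt/γ = 10.58/1.2595 = 8.400 years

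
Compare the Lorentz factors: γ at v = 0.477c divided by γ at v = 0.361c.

γ₁ = 1/√(1 - 0.477²) = 1.1378
γ₂ = 1/√(1 - 0.361²) = 1.0723
γ₁/γ₂ = 1.1378/1.0723 = 1.061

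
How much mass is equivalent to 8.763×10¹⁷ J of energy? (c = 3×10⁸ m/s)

From E = mc², we get m = E/c²
c² = (3×10⁸)² = 9×10¹⁶ m²/s²
m = 8.763×10¹⁷ / 9×10¹⁶ = 9.737 kg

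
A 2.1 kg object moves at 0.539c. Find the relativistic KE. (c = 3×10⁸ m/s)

γ = 1/√(1 - 0.539²) = 1.1872
γ - 1 = 0.1872
KE = (γ-1)mc² = 0.1872 × 2.1 × (3×10⁸)² = 3.538×10¹⁶ J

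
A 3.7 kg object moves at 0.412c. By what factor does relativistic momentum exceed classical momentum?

p_rel = γmv, p_class = mv
Ratio = γ = 1/√(1 - 0.412²) = 1.097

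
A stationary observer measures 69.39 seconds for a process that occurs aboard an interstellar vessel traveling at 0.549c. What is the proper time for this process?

Dilated time Δt = 69.39 seconds
γ = 1/√(1 - 0.549²) = 1.1964
Δt₀ = Δt/γ = 69.39/1.1964 = 58.00 seconds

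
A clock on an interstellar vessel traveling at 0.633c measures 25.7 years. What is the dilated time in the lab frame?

Proper time Δt₀ = 25.7 years
γ = 1/√(1 - 0.633²) = 1.292
Δt = γΔt₀ = 1.292 × 25.7 = 33.20 years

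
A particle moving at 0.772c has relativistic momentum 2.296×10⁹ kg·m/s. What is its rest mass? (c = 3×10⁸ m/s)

γ = 1/√(1 - 0.772²) = 1.5733
v = 0.772 × 3×10⁸ = 2.316×10⁸ m/s
m = p/(γv) = 2.296×10⁹/(1.5733 × 2.316×10⁸) = 6.301 kg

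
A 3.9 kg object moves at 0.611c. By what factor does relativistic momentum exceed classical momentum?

p_rel = γmv, p_class = mv
Ratio = γ = 1/√(1 - 0.611²) = 1.263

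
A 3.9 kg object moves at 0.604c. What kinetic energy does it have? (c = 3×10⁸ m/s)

γ = 1/√(1 - 0.604²) = 1.25473
γ - 1 = 0.25473
KE = (γ-1)mc² = 0.25473 × 3.9 × (3×10⁸)² = 8.941×10¹⁶ J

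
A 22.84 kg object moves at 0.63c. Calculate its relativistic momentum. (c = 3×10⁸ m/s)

γ = 1/√(1 - 0.63²) = 1.2877
v = 0.63 × 3×10⁸ = 1.890×10⁸ m/s
p = γmv = 1.2877 × 22.84 × 1.890×10⁸ = 5.559×10⁹ kg·m/s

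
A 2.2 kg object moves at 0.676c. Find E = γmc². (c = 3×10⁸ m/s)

γ = 1/√(1 - 0.676²) = 1.357
mc² = 2.2 × (3×10⁸)² = 1.980×10¹⁷ J
E = γmc² = 1.357 × 1.980×10¹⁷ = 2.687×10¹⁷ J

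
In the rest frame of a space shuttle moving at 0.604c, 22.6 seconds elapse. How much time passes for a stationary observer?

Proper time Δt₀ = 22.6 seconds
γ = 1/√(1 - 0.604²) = 1.255
Δt = γΔt₀ = 1.255 × 22.6 = 28.36 seconds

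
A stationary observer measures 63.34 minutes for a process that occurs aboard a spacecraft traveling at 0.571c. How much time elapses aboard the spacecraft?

Dilated time Δt = 63.34 minutes
γ = 1/√(1 - 0.571²) = 1.218
Δt₀ = Δt/γ = 63.34/1.218 = 52.00 minutes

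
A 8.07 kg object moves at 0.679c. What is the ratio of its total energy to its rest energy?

E = γmc², E₀ = mc²
E/E₀ = γ = 1/√(1 - 0.679²) = 1.362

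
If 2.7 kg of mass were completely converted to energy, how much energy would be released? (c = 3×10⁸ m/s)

Using E = mc²:
c² = (3×10⁸)² = 9×10¹⁶ m²/s²
E = 2.7 × 9×10¹⁶ = 2.430×10¹⁷ J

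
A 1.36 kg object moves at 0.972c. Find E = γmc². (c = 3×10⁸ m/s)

γ = 1/√(1 - 0.972²) = 4.256
mc² = 1.36 × (3×10⁸)² = 1.224×10¹⁷ J
E = γmc² = 4.256 × 1.224×10¹⁷ = 5.209×10¹⁷ J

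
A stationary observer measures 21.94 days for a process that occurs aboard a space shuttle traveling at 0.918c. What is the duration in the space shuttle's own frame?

Dilated time Δt = 21.94 days
γ = 1/√(1 - 0.918²) = 2.5216
Δt₀ = Δt/γ = 21.94/2.5216 = 8.701 days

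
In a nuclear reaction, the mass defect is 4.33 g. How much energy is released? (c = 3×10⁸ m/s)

Convert mass defect: Δm = 4.33 g = 0.00433 kg
E = Δm·c² = 0.00433 × (3×10⁸)²
= 0.00433 × 9×10¹⁶ = 3.897×10¹⁴ J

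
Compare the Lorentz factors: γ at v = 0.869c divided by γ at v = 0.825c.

γ₁ = 1/√(1 - 0.869²) = 2.021
γ₂ = 1/√(1 - 0.825²) = 1.769
γ₁/γ₂ = 2.021/1.769 = 1.142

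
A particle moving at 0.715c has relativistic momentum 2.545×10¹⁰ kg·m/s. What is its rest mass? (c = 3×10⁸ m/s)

γ = 1/√(1 - 0.715²) = 1.4304
v = 0.715 × 3×10⁸ = 2.145×10⁸ m/s
m = p/(γv) = 2.545×10¹⁰/(1.4304 × 2.145×10⁸) = 82.95 kg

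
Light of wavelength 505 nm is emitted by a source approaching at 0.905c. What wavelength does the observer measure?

β = 0.905
Wavelength Doppler factor = √(0.095/1.905) = √(0.04987) = 0.2233
λ_obs = 505 × 0.2233 = 112.8 nm (blueshift)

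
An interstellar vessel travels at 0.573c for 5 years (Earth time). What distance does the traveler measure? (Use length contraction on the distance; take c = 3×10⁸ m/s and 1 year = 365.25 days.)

Earth distance: d = v × t = 0.573c × 5 yr = 2.712×10¹⁶ m
γ = 1.220
d' = d/γ = 2.712×10¹⁶/1.220 = 2.223×10¹⁶ m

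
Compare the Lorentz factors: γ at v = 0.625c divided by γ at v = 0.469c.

γ₁ = 1/√(1 - 0.625²) = 1.2810
γ₂ = 1/√(1 - 0.469²) = 1.1322
γ₁/γ₂ = 1.2810/1.1322 = 1.131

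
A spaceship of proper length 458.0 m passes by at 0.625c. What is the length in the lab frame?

Proper length L₀ = 458.0 m
γ = 1/√(1 - 0.625²) = 1.281
L = L₀/γ = 458.0/1.281 = 357.5 m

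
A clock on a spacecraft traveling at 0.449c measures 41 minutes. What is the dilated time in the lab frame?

Proper time Δt₀ = 41 minutes
γ = 1/√(1 - 0.449²) = 1.1192
Δt = γΔt₀ = 1.1192 × 41 = 45.89 minutes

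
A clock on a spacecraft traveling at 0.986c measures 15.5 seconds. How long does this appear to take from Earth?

Proper time Δt₀ = 15.5 seconds
γ = 1/√(1 - 0.986²) = 5.9972
Δt = γΔt₀ = 5.9972 × 15.5 = 92.96 seconds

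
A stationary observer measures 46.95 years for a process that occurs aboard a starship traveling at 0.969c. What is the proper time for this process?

Dilated time Δt = 46.95 years
γ = 1/√(1 - 0.969²) = 4.048
Δt₀ = Δt/γ = 46.95/4.048 = 11.60 years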